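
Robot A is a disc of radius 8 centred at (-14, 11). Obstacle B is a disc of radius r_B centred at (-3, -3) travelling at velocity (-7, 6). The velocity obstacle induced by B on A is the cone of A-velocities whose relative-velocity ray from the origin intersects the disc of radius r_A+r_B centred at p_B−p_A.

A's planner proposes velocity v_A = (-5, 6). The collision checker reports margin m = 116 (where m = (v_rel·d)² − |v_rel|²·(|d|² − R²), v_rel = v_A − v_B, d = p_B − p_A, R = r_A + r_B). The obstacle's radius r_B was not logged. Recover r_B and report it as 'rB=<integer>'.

m = 116
d = (11, -14);  v_rel = (2, 0),  |v_rel|² = 4
v_rel×d = (2)·(-14) − (0)·(11) = -28
since m = R²·4 − (-28)²:  R² = (784 + 116) / 4 = 225
R = √225 = 15  ⇒  r_B = 15 − 8 = 7

rB=7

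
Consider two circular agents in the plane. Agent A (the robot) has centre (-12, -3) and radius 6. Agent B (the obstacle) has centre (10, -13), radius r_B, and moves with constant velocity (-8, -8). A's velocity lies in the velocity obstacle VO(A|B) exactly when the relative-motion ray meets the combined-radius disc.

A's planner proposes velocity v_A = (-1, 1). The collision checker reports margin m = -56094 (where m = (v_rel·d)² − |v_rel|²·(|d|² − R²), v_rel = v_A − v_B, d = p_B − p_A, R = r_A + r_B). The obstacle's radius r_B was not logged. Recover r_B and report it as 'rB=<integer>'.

m = -56094
d = (22, -10);  v_rel = (7, 9),  |v_rel|² = 130
v_rel×d = (7)·(-10) − (9)·(22) = -268
since m = R²·130 − (-268)²:  R² = (71824 + -56094) / 130 = 121
R = √121 = 11  ⇒  r_B = 11 − 6 = 5

rB=5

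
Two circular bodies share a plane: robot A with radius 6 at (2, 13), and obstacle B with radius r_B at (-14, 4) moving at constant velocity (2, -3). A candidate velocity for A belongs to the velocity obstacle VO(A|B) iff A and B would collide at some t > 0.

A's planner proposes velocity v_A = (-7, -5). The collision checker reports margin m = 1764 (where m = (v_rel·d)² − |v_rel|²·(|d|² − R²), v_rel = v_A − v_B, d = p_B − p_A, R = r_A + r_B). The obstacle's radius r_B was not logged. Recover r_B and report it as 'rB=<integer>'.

m = 1764
d = (-16, -9);  v_rel = (-9, -2),  |v_rel|² = 85
v_rel×d = (-9)·(-9) − (-2)·(-16) = 49
since m = R²·85 − 49²:  R² = (2401 + 1764) / 85 = 49
R = √49 = 7  ⇒  r_B = 7 − 6 = 1

rB=1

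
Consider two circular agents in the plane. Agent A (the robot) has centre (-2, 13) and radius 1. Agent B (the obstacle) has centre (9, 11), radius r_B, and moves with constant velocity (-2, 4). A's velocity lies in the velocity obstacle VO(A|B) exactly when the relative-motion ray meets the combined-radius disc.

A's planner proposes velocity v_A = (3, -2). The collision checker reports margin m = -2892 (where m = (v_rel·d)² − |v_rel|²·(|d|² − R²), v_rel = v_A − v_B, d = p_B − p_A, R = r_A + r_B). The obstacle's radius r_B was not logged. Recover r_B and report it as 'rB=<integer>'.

m = -2892
d = (11, -2);  v_rel = (5, -6),  |v_rel|² = 61
v_rel×d = (5)·(-2) − (-6)·(11) = 56
since m = R²·61 − 56²:  R² = (3136 + -2892) / 61 = 4
R = √4 = 2  ⇒  r_B = 2 − 1 = 1

rB=1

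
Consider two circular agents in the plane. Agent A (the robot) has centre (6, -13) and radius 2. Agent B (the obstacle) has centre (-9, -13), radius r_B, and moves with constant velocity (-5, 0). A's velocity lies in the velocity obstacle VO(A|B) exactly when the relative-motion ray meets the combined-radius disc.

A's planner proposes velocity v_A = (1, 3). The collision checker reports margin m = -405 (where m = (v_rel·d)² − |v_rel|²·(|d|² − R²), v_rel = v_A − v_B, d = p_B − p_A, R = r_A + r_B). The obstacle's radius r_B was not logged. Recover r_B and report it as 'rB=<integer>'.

m = -405
d = (-15, 0);  v_rel = (6, 3),  |v_rel|² = 45
v_rel×d = (6)·(0) − (3)·(-15) = 45
since m = R²·45 − 45²:  R² = (2025 + -405) / 45 = 36
R = √36 = 6  ⇒  r_B = 6 − 2 = 4

rB=4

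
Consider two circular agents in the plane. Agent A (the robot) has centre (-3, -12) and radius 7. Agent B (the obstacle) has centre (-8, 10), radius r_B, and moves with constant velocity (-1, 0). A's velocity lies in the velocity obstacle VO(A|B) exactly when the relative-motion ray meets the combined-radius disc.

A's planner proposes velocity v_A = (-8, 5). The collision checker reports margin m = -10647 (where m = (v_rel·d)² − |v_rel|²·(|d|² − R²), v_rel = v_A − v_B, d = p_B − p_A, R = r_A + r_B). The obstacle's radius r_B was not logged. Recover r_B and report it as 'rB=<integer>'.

m = -10647
d = (-5, 22);  v_rel = (-7, 5),  |v_rel|² = 74
v_rel×d = (-7)·(22) − (5)·(-5) = -129
since m = R²·74 − (-129)²:  R² = (16641 + -10647) / 74 = 81
R = √81 = 9  ⇒  r_B = 9 − 7 = 2

rB=2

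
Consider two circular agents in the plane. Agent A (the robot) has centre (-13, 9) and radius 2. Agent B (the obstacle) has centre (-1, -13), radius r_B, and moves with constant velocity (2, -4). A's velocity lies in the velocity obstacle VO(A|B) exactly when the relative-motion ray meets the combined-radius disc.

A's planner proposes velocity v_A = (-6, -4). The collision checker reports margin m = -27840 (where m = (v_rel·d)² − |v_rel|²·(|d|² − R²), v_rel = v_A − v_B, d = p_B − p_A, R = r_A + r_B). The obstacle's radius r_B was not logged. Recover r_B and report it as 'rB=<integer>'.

m = -27840
d = (12, -22);  v_rel = (-8, 0),  |v_rel|² = 64
v_rel×d = (-8)·(-22) − (0)·(12) = 176
since m = R²·64 − 176²:  R² = (30976 + -27840) / 64 = 49
R = √49 = 7  ⇒  r_B = 7 − 2 = 5

rB=5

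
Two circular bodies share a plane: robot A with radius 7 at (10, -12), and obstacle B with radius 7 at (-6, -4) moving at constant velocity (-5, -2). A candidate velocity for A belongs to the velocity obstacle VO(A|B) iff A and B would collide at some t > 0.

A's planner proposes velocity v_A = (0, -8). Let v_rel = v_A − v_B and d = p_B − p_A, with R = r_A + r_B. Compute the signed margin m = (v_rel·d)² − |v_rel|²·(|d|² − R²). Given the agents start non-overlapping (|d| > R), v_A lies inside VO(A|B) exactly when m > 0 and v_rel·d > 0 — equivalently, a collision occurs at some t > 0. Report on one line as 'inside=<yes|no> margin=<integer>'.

d = (-16, 8),  |d|² = 320;  R = 7+7 = 14,  c = 320−14² = 124
v_rel = (5, -6),  |v_rel|² = 61;  v_rel·d = (5)·(-16) + (-6)·(8) = -128
61·t² + 256·t + 124 = 0  ⇒  m = (-128)² − 61·124 = 8820
m = 8820 > 0,  v_rel·d = -128 < 0  ⇒  outside

inside=no margin=8820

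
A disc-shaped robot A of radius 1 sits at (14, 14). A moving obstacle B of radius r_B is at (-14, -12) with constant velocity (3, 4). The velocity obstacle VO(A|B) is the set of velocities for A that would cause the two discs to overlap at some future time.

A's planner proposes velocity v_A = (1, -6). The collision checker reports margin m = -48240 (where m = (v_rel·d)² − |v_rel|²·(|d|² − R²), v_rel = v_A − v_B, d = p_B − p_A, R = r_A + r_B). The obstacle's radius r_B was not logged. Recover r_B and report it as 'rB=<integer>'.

m = -48240
d = (-28, -26);  v_rel = (-2, -10),  |v_rel|² = 104
v_rel×d = (-2)·(-26) − (-10)·(-28) = -228
since m = R²·104 − (-228)²:  R² = (51984 + -48240) / 104 = 36
R = √36 = 6  ⇒  r_B = 6 − 1 = 5

rB=5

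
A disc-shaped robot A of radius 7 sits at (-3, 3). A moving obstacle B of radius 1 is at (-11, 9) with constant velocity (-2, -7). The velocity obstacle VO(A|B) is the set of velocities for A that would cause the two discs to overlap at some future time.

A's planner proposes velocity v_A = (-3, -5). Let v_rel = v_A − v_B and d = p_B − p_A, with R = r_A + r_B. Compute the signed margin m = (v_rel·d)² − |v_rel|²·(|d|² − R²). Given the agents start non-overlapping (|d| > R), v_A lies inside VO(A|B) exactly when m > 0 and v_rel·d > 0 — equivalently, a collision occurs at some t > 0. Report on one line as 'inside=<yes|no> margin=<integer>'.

d = (-8, 6),  |d|² = 100;  R = 7+1 = 8,  c = 100−8² = 36
v_rel = (-1, 2),  |v_rel|² = 5;  v_rel·d = (-1)·(-8) + (2)·(6) = 20
5·t² − 40·t + 36 = 0  ⇒  m = 20² − 5·36 = 220
m = 220 > 0,  v_rel·d = 20 > 0  ⇒  inside

inside=yes margin=220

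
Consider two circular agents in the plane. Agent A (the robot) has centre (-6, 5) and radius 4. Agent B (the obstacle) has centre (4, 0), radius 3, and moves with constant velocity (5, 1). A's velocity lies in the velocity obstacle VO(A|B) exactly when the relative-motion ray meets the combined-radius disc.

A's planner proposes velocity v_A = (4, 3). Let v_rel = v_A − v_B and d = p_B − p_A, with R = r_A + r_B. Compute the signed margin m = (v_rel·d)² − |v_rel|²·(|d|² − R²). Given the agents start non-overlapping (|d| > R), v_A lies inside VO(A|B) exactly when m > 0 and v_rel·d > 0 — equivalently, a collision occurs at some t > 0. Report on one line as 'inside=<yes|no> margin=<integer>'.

d = (10, -5),  |d|² = 125;  R = 4+3 = 7,  c = 125−7² = 76
v_rel = (-1, 2),  |v_rel|² = 5;  v_rel·d = (-1)·(10) + (2)·(-5) = -20
5·t² + 40·t + 76 = 0  ⇒  m = (-20)² − 5·76 = 20
m = 20 > 0,  v_rel·d = -20 < 0  ⇒  outside

inside=no margin=20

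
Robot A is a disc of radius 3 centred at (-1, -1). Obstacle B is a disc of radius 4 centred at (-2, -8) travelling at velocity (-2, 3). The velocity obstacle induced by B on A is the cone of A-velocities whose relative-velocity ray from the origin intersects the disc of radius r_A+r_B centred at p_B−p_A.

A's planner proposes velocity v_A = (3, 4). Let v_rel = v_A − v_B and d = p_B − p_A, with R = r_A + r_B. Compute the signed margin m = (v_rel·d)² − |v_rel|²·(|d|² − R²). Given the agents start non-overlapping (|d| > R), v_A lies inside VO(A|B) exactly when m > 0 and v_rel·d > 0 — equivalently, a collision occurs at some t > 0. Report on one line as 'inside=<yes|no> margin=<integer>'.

d = (-1, -7),  |d|² = 50;  R = 3+4 = 7,  c = 50−7² = 1
v_rel = (5, 1),  |v_rel|² = 26;  v_rel·d = (5)·(-1) + (1)·(-7) = -12
26·t² + 24·t + 1 = 0  ⇒  m = (-12)² − 26·1 = 118
m = 118 > 0,  v_rel·d = -12 < 0  ⇒  outside

inside=no margin=118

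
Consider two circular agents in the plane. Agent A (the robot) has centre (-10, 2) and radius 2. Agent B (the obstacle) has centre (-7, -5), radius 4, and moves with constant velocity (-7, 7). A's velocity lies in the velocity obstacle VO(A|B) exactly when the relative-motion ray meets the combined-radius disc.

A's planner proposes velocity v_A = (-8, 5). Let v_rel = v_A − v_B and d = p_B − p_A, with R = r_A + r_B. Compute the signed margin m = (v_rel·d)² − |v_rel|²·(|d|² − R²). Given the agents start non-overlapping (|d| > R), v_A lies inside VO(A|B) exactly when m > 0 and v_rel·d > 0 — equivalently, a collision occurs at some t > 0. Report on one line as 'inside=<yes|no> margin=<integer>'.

d = (3, -7),  |d|² = 58;  R = 2+4 = 6,  c = 58−6² = 22
v_rel = (-1, -2),  |v_rel|² = 5;  v_rel·d = (-1)·(3) + (-2)·(-7) = 11
5·t² − 22·t + 22 = 0  ⇒  m = 11² − 5·22 = 11
m = 11 > 0,  v_rel·d = 11 > 0  ⇒  inside

inside=yes margin=11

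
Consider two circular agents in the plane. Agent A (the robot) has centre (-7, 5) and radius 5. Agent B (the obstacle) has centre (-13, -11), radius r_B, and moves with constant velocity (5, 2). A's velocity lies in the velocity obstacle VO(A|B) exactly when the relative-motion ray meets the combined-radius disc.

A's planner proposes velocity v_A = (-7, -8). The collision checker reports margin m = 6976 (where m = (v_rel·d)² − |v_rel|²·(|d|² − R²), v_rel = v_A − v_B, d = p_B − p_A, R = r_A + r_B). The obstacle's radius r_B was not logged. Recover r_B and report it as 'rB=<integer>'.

m = 6976
d = (-6, -16);  v_rel = (-12, -10),  |v_rel|² = 244
v_rel×d = (-12)·(-16) − (-10)·(-6) = 132
since m = R²·244 − 132²:  R² = (17424 + 6976) / 244 = 100
R = √100 = 10  ⇒  r_B = 10 − 5 = 5

rB=5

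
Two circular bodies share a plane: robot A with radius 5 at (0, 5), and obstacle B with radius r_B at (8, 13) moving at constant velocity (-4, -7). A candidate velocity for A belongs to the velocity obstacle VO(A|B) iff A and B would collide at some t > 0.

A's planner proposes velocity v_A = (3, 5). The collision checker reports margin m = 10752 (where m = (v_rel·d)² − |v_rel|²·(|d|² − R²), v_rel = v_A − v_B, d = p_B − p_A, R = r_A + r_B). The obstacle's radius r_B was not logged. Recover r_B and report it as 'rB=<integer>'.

m = 10752
d = (8, 8);  v_rel = (7, 12),  |v_rel|² = 193
v_rel×d = (7)·(8) − (12)·(8) = -40
since m = R²·193 − (-40)²:  R² = (1600 + 10752) / 193 = 64
R = √64 = 8  ⇒  r_B = 8 − 5 = 3

rB=3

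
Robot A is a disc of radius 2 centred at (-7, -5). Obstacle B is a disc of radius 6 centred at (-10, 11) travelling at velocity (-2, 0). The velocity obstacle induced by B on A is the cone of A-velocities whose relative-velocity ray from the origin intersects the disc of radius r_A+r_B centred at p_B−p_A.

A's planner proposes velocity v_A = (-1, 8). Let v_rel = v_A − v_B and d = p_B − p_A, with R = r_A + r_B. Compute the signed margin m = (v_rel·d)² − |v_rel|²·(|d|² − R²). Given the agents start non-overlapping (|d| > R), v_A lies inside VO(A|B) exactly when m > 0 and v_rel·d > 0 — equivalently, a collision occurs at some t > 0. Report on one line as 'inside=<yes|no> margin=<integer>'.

d = (-3, 16),  |d|² = 265;  R = 2+6 = 8,  c = 265−8² = 201
v_rel = (1, 8),  |v_rel|² = 65;  v_rel·d = (1)·(-3) + (8)·(16) = 125
65·t² − 250·t + 201 = 0  ⇒  m = 125² − 65·201 = 2560
m = 2560 > 0,  v_rel·d = 125 > 0  ⇒  inside

inside=yes margin=2560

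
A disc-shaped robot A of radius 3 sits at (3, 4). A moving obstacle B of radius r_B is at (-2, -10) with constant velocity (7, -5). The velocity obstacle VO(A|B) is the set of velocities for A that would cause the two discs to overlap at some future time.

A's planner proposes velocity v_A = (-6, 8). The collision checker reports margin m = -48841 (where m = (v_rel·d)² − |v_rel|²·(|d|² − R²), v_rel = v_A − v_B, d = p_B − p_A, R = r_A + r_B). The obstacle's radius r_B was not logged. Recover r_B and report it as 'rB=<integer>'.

m = -48841
d = (-5, -14);  v_rel = (-13, 13),  |v_rel|² = 338
v_rel×d = (-13)·(-14) − (13)·(-5) = 247
since m = R²·338 − 247²:  R² = (61009 + -48841) / 338 = 36
R = √36 = 6  ⇒  r_B = 6 − 3 = 3

rB=3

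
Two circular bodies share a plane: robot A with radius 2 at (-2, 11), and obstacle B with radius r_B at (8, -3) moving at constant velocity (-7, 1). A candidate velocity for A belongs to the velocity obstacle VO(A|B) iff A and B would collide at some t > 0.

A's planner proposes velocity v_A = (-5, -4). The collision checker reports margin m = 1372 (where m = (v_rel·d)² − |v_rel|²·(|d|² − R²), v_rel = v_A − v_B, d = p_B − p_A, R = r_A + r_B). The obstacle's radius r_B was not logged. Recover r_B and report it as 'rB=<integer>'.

m = 1372
d = (10, -14);  v_rel = (2, -5),  |v_rel|² = 29
v_rel×d = (2)·(-14) − (-5)·(10) = 22
since m = R²·29 − 22²:  R² = (484 + 1372) / 29 = 64
R = √64 = 8  ⇒  r_B = 8 − 2 = 6

rB=6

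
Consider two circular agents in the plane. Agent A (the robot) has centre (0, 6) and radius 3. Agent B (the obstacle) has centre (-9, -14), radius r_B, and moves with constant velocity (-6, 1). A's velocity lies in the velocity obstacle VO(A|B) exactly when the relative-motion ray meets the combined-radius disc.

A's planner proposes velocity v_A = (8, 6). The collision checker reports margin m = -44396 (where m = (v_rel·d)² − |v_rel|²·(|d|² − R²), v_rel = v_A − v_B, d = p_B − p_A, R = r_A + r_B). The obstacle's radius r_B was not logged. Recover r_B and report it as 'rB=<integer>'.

m = -44396
d = (-9, -20);  v_rel = (14, 5),  |v_rel|² = 221
v_rel×d = (14)·(-20) − (5)·(-9) = -235
since m = R²·221 − (-235)²:  R² = (55225 + -44396) / 221 = 49
R = √49 = 7  ⇒  r_B = 7 − 3 = 4

rB=4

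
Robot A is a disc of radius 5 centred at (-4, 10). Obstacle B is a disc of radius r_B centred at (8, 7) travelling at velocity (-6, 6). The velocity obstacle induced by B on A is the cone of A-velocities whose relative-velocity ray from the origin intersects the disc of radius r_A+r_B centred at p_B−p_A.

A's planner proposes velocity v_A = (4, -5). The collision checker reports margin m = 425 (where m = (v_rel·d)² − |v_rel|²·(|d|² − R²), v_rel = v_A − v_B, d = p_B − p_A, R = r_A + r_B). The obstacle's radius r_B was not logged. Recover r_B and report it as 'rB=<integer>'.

m = 425
d = (12, -3);  v_rel = (10, -11),  |v_rel|² = 221
v_rel×d = (10)·(-3) − (-11)·(12) = 102
since m = R²·221 − 102²:  R² = (10404 + 425) / 221 = 49
R = √49 = 7  ⇒  r_B = 7 − 5 = 2

rB=2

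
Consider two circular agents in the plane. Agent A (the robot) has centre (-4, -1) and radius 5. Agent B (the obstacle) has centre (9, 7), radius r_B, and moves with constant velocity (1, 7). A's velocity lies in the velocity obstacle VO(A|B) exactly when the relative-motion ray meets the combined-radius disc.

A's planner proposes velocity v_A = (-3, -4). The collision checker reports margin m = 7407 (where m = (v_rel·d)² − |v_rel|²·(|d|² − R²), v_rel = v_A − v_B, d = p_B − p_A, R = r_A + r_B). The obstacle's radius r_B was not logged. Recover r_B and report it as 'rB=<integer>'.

m = 7407
d = (13, 8);  v_rel = (-4, -11),  |v_rel|² = 137
v_rel×d = (-4)·(8) − (-11)·(13) = 111
since m = R²·137 − 111²:  R² = (12321 + 7407) / 137 = 144
R = √144 = 12  ⇒  r_B = 12 − 5 = 7

rB=7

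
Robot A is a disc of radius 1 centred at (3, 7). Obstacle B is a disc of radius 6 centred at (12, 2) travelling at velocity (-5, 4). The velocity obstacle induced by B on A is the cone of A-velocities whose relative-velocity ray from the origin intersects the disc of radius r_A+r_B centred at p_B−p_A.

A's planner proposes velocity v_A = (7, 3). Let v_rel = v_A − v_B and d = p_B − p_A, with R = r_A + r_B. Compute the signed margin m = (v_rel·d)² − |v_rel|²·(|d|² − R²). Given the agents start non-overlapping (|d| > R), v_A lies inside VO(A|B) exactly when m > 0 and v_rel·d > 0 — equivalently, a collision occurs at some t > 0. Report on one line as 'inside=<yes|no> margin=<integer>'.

d = (9, -5),  |d|² = 106;  R = 1+6 = 7,  c = 106−7² = 57
v_rel = (12, -1),  |v_rel|² = 145;  v_rel·d = (12)·(9) + (-1)·(-5) = 113
145·t² − 226·t + 57 = 0  ⇒  m = 113² − 145·57 = 4504
m = 4504 > 0,  v_rel·d = 113 > 0  ⇒  inside

inside=yes margin=4504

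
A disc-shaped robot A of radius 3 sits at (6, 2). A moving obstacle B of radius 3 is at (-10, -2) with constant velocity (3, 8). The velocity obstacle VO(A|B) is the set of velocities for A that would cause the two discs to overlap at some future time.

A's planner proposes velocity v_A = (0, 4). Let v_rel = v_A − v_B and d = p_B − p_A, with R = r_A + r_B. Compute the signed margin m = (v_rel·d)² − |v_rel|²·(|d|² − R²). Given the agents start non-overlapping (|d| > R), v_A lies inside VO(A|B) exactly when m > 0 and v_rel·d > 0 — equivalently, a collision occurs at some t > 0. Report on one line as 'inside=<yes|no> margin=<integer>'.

d = (-16, -4),  |d|² = 272;  R = 3+3 = 6,  c = 272−6² = 236
v_rel = (-3, -4),  |v_rel|² = 25;  v_rel·d = (-3)·(-16) + (-4)·(-4) = 64
25·t² − 128·t + 236 = 0  ⇒  m = 64² − 25·236 = -1804
m = -1804 < 0,  v_rel·d = 64 > 0  ⇒  outside

inside=no margin=-1804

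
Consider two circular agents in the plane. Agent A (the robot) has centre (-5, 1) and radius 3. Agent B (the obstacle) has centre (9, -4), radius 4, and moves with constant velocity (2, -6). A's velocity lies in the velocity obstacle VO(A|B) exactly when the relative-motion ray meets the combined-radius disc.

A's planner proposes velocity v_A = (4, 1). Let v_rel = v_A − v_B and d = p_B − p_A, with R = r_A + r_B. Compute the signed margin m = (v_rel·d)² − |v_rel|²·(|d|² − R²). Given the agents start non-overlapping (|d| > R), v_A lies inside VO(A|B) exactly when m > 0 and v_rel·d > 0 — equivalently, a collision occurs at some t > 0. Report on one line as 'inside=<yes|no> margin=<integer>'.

d = (14, -5),  |d|² = 221;  R = 3+4 = 7,  c = 221−7² = 172
v_rel = (2, 7),  |v_rel|² = 53;  v_rel·d = (2)·(14) + (7)·(-5) = -7
53·t² + 14·t + 172 = 0  ⇒  m = (-7)² − 53·172 = -9067
m = -9067 < 0,  v_rel·d = -7 < 0  ⇒  outside

inside=no margin=-9067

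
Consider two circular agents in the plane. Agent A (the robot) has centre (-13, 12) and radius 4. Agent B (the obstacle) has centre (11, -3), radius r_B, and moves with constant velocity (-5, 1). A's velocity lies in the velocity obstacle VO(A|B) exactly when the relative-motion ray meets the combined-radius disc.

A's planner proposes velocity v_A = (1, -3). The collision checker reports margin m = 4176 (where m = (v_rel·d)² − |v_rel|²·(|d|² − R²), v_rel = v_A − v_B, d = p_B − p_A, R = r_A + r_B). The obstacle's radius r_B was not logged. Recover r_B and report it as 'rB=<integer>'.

m = 4176
d = (24, -15);  v_rel = (6, -4),  |v_rel|² = 52
v_rel×d = (6)·(-15) − (-4)·(24) = 6
since m = R²·52 − 6²:  R² = (36 + 4176) / 52 = 81
R = √81 = 9  ⇒  r_B = 9 − 4 = 5

rB=5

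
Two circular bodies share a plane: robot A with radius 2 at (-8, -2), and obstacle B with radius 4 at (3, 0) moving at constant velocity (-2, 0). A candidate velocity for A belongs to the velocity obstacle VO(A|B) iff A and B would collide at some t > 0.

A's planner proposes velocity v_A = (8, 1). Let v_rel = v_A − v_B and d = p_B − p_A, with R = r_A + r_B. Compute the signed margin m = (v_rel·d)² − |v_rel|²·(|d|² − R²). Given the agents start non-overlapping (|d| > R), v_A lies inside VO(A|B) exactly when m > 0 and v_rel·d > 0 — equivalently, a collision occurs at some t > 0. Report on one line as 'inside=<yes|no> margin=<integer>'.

d = (11, 2),  |d|² = 125;  R = 2+4 = 6,  c = 125−6² = 89
v_rel = (10, 1),  |v_rel|² = 101;  v_rel·d = (10)·(11) + (1)·(2) = 112
101·t² − 224·t + 89 = 0  ⇒  m = 112² − 101·89 = 3555
m = 3555 > 0,  v_rel·d = 112 > 0  ⇒  inside

inside=yes margin=3555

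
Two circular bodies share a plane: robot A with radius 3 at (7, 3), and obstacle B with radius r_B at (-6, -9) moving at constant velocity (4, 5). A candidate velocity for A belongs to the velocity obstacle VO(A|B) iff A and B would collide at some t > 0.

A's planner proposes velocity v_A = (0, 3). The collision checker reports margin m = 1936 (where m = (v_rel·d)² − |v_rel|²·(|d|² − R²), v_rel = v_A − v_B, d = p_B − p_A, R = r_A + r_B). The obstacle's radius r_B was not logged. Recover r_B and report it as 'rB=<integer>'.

m = 1936
d = (-13, -12);  v_rel = (-4, -2),  |v_rel|² = 20
v_rel×d = (-4)·(-12) − (-2)·(-13) = 22
since m = R²·20 − 22²:  R² = (484 + 1936) / 20 = 121
R = √121 = 11  ⇒  r_B = 11 − 3 = 8

rB=8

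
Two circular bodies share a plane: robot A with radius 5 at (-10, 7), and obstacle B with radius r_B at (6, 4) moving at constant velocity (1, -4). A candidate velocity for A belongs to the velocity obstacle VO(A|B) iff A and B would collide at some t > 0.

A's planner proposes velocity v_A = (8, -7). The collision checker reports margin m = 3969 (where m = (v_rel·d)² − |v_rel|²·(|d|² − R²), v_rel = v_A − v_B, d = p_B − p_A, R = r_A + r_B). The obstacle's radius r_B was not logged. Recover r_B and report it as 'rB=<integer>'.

m = 3969
d = (16, -3);  v_rel = (7, -3),  |v_rel|² = 58
v_rel×d = (7)·(-3) − (-3)·(16) = 27
since m = R²·58 − 27²:  R² = (729 + 3969) / 58 = 81
R = √81 = 9  ⇒  r_B = 9 − 5 = 4

rB=4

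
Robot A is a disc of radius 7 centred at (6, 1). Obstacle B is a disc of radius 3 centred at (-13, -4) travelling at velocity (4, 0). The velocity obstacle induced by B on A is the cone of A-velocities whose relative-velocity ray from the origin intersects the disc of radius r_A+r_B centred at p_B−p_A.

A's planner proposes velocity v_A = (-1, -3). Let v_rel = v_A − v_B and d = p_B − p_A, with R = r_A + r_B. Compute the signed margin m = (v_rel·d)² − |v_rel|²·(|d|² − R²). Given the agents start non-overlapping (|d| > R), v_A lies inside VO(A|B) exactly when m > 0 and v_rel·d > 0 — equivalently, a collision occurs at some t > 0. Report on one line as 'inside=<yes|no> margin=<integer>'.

d = (-19, -5),  |d|² = 386;  R = 7+3 = 10,  c = 386−10² = 286
v_rel = (-5, -3),  |v_rel|² = 34;  v_rel·d = (-5)·(-19) + (-3)·(-5) = 110
34·t² − 220·t + 286 = 0  ⇒  m = 110² − 34·286 = 2376
m = 2376 > 0,  v_rel·d = 110 > 0  ⇒  inside

inside=yes margin=2376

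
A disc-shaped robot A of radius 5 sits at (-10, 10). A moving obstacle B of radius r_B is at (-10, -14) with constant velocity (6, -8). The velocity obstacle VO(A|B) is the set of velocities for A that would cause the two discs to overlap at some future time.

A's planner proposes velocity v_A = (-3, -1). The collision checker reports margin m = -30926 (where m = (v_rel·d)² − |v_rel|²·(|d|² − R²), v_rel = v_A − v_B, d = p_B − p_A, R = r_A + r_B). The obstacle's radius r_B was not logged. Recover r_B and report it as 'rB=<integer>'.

m = -30926
d = (0, -24);  v_rel = (-9, 7),  |v_rel|² = 130
v_rel×d = (-9)·(-24) − (7)·(0) = 216
since m = R²·130 − 216²:  R² = (46656 + -30926) / 130 = 121
R = √121 = 11  ⇒  r_B = 11 − 5 = 6

rB=6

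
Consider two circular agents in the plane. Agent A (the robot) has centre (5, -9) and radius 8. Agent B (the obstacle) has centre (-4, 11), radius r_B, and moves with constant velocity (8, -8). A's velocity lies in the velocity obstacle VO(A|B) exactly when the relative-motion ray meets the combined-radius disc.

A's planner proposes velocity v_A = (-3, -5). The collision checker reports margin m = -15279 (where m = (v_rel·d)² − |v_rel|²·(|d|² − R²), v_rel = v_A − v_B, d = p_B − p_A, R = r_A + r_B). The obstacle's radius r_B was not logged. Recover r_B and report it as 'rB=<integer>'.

m = -15279
d = (-9, 20);  v_rel = (-11, 3),  |v_rel|² = 130
v_rel×d = (-11)·(20) − (3)·(-9) = -193
since m = R²·130 − (-193)²:  R² = (37249 + -15279) / 130 = 169
R = √169 = 13  ⇒  r_B = 13 − 8 = 5

rB=5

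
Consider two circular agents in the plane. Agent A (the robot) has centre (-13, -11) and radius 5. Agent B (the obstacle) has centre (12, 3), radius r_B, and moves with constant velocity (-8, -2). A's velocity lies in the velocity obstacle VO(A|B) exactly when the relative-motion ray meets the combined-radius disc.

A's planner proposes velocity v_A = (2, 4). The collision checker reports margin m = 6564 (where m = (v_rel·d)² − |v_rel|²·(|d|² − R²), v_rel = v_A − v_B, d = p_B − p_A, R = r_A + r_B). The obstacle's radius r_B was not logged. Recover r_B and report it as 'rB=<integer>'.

m = 6564
d = (25, 14);  v_rel = (10, 6),  |v_rel|² = 136
v_rel×d = (10)·(14) − (6)·(25) = -10
since m = R²·136 − (-10)²:  R² = (100 + 6564) / 136 = 49
R = √49 = 7  ⇒  r_B = 7 − 5 = 2

rB=2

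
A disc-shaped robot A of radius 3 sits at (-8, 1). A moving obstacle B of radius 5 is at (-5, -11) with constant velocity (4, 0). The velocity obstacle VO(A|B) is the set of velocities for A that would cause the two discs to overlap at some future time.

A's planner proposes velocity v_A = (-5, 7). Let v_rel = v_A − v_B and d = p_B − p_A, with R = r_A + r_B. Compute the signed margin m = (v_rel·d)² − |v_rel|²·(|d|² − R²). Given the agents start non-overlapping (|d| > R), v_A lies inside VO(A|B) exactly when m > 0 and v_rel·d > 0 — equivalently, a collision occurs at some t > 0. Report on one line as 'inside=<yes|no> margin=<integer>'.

d = (3, -12),  |d|² = 153;  R = 3+5 = 8,  c = 153−8² = 89
v_rel = (-9, 7),  |v_rel|² = 130;  v_rel·d = (-9)·(3) + (7)·(-12) = -111
130·t² + 222·t + 89 = 0  ⇒  m = (-111)² − 130·89 = 751
m = 751 > 0,  v_rel·d = -111 < 0  ⇒  outside

inside=no margin=751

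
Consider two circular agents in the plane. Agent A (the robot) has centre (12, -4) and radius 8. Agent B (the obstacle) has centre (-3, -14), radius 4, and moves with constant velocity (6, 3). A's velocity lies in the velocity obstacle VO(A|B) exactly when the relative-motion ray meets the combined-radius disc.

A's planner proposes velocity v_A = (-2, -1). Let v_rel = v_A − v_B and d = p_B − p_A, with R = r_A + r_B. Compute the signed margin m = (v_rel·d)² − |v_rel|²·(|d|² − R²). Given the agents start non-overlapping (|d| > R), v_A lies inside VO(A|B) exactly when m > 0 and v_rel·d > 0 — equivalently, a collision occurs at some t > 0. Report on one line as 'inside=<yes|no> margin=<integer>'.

d = (-15, -10),  |d|² = 325;  R = 8+4 = 12,  c = 325−12² = 181
v_rel = (-8, -4),  |v_rel|² = 80;  v_rel·d = (-8)·(-15) + (-4)·(-10) = 160
80·t² − 320·t + 181 = 0  ⇒  m = 160² − 80·181 = 11120
m = 11120 > 0,  v_rel·d = 160 > 0  ⇒  inside

inside=yes margin=11120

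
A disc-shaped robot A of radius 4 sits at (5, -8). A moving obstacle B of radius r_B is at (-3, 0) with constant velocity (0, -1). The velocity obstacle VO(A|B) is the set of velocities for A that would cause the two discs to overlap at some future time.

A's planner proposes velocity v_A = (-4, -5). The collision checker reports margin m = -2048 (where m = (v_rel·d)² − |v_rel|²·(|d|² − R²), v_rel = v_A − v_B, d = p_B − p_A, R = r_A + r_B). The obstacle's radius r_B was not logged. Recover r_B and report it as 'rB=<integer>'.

m = -2048
d = (-8, 8);  v_rel = (-4, -4),  |v_rel|² = 32
v_rel×d = (-4)·(8) − (-4)·(-8) = -64
since m = R²·32 − (-64)²:  R² = (4096 + -2048) / 32 = 64
R = √64 = 8  ⇒  r_B = 8 − 4 = 4

rB=4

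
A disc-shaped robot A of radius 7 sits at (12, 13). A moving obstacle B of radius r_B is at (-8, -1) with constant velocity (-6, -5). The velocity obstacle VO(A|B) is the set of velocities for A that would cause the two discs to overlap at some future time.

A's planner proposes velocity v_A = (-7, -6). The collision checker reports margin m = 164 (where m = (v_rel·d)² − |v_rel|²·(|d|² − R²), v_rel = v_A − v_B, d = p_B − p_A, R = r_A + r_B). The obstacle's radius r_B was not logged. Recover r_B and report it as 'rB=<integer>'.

m = 164
d = (-20, -14);  v_rel = (-1, -1),  |v_rel|² = 2
v_rel×d = (-1)·(-14) − (-1)·(-20) = -6
since m = R²·2 − (-6)²:  R² = (36 + 164) / 2 = 100
R = √100 = 10  ⇒  r_B = 10 − 7 = 3

rB=3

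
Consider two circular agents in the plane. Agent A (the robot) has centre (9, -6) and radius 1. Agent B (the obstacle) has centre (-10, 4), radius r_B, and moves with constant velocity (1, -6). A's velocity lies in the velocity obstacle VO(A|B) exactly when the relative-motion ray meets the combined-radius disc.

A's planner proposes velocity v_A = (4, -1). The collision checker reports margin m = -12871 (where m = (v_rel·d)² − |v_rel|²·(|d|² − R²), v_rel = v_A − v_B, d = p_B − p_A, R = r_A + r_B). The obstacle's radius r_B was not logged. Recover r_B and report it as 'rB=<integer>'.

m = -12871
d = (-19, 10);  v_rel = (3, 5),  |v_rel|² = 34
v_rel×d = (3)·(10) − (5)·(-19) = 125
since m = R²·34 − 125²:  R² = (15625 + -12871) / 34 = 81
R = √81 = 9  ⇒  r_B = 9 − 1 = 8

rB=8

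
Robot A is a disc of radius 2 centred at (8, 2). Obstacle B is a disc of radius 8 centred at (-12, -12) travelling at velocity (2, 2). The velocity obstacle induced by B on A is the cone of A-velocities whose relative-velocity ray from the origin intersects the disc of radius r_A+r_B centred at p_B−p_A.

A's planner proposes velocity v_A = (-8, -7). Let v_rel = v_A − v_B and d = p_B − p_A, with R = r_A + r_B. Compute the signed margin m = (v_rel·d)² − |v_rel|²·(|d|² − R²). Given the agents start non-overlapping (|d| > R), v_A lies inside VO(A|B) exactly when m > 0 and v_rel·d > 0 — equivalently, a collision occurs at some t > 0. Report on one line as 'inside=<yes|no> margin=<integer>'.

d = (-20, -14),  |d|² = 596;  R = 2+8 = 10,  c = 596−10² = 496
v_rel = (-10, -9),  |v_rel|² = 181;  v_rel·d = (-10)·(-20) + (-9)·(-14) = 326
181·t² − 652·t + 496 = 0  ⇒  m = 326² − 181·496 = 16500
m = 16500 > 0,  v_rel·d = 326 > 0  ⇒  inside

inside=yes margin=16500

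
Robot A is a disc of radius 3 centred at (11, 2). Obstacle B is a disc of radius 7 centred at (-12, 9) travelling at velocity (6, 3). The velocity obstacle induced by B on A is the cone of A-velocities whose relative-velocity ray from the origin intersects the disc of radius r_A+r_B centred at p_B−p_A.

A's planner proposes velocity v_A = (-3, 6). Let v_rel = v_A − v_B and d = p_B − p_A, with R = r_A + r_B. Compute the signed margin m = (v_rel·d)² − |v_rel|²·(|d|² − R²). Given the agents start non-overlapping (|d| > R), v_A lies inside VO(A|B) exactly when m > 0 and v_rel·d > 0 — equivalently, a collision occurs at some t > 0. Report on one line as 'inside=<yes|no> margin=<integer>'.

d = (-23, 7),  |d|² = 578;  R = 3+7 = 10,  c = 578−10² = 478
v_rel = (-9, 3),  |v_rel|² = 90;  v_rel·d = (-9)·(-23) + (3)·(7) = 228
90·t² − 456·t + 478 = 0  ⇒  m = 228² − 90·478 = 8964
m = 8964 > 0,  v_rel·d = 228 > 0  ⇒  inside

inside=yes margin=8964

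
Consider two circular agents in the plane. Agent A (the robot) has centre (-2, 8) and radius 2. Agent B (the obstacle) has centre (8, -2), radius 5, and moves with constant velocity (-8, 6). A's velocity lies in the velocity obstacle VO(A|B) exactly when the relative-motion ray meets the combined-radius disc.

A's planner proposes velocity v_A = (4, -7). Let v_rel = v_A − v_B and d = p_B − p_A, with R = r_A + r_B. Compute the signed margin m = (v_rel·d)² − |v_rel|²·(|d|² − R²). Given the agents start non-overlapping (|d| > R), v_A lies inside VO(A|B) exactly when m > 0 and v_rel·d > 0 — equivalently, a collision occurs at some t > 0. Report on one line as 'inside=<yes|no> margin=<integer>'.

d = (10, -10),  |d|² = 200;  R = 2+5 = 7,  c = 200−7² = 151
v_rel = (12, -13),  |v_rel|² = 313;  v_rel·d = (12)·(10) + (-13)·(-10) = 250
313·t² − 500·t + 151 = 0  ⇒  m = 250² − 313·151 = 15237
m = 15237 > 0,  v_rel·d = 250 > 0  ⇒  inside

inside=yes margin=15237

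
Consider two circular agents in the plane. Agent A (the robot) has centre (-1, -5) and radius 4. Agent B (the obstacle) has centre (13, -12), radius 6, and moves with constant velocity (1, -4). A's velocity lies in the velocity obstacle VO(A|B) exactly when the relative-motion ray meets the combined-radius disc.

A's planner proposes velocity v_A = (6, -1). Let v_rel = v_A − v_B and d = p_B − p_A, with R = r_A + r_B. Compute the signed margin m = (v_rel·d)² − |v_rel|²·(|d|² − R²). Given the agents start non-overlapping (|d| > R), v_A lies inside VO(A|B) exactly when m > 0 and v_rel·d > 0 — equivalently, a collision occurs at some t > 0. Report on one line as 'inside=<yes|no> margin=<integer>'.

d = (14, -7),  |d|² = 245;  R = 4+6 = 10,  c = 245−10² = 145
v_rel = (5, 3),  |v_rel|² = 34;  v_rel·d = (5)·(14) + (3)·(-7) = 49
34·t² − 98·t + 145 = 0  ⇒  m = 49² − 34·145 = -2529
m = -2529 < 0,  v_rel·d = 49 > 0  ⇒  outside

inside=no margin=-2529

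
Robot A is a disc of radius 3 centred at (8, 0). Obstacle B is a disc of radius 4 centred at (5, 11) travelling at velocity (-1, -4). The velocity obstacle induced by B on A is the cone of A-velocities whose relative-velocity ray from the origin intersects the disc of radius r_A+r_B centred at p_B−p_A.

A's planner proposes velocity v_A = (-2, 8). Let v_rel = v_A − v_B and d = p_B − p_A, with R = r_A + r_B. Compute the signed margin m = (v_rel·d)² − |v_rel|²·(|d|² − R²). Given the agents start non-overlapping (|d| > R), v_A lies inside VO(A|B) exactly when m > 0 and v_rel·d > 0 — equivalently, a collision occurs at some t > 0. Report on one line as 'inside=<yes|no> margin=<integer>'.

d = (-3, 11),  |d|² = 130;  R = 3+4 = 7,  c = 130−7² = 81
v_rel = (-1, 12),  |v_rel|² = 145;  v_rel·d = (-1)·(-3) + (12)·(11) = 135
145·t² − 270·t + 81 = 0  ⇒  m = 135² − 145·81 = 6480
m = 6480 > 0,  v_rel·d = 135 > 0  ⇒  inside

inside=yes margin=6480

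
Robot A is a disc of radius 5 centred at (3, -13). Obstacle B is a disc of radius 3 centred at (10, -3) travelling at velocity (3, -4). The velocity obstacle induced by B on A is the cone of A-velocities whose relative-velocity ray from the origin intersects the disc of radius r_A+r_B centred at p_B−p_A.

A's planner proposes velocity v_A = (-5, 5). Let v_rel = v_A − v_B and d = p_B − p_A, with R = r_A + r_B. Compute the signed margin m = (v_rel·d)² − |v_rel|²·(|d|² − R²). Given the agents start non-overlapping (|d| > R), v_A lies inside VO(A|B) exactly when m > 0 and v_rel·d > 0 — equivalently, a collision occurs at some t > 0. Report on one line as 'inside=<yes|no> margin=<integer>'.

d = (7, 10),  |d|² = 149;  R = 5+3 = 8,  c = 149−8² = 85
v_rel = (-8, 9),  |v_rel|² = 145;  v_rel·d = (-8)·(7) + (9)·(10) = 34
145·t² − 68·t + 85 = 0  ⇒  m = 34² − 145·85 = -11169
m = -11169 < 0,  v_rel·d = 34 > 0  ⇒  outside

inside=no margin=-11169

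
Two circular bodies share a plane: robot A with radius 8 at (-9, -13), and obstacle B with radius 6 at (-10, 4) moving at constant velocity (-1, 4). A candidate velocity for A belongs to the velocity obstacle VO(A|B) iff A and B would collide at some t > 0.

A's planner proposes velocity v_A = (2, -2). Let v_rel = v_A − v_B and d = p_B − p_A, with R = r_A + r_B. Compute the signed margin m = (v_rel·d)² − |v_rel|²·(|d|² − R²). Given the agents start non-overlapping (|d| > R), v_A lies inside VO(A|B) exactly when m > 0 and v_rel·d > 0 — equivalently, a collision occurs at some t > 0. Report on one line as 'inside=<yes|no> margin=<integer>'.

d = (-1, 17),  |d|² = 290;  R = 8+6 = 14,  c = 290−14² = 94
v_rel = (3, -6),  |v_rel|² = 45;  v_rel·d = (3)·(-1) + (-6)·(17) = -105
45·t² + 210·t + 94 = 0  ⇒  m = (-105)² − 45·94 = 6795
m = 6795 > 0,  v_rel·d = -105 < 0  ⇒  outside

inside=no margin=6795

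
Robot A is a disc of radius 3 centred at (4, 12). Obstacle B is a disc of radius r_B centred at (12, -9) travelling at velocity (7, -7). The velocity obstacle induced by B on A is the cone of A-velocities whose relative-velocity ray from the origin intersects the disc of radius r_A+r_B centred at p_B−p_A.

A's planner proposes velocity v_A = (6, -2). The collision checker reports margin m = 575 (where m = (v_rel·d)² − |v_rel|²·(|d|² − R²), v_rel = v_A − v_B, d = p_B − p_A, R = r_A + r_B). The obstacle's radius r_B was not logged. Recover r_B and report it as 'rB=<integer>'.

m = 575
d = (8, -21);  v_rel = (-1, 5),  |v_rel|² = 26
v_rel×d = (-1)·(-21) − (5)·(8) = -19
since m = R²·26 − (-19)²:  R² = (361 + 575) / 26 = 36
R = √36 = 6  ⇒  r_B = 6 − 3 = 3

rB=3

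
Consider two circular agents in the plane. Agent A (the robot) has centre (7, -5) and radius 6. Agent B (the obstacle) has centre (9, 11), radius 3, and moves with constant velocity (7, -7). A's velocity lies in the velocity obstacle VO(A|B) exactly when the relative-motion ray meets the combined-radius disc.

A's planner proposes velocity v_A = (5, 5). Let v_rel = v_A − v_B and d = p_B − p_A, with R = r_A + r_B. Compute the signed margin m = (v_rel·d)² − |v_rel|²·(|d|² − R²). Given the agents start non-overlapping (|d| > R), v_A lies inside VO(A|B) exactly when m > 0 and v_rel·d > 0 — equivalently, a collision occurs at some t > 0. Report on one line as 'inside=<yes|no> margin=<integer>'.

d = (2, 16),  |d|² = 260;  R = 6+3 = 9,  c = 260−9² = 179
v_rel = (-2, 12),  |v_rel|² = 148;  v_rel·d = (-2)·(2) + (12)·(16) = 188
148·t² − 376·t + 179 = 0  ⇒  m = 188² − 148·179 = 8852
m = 8852 > 0,  v_rel·d = 188 > 0  ⇒  inside

inside=yes margin=8852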